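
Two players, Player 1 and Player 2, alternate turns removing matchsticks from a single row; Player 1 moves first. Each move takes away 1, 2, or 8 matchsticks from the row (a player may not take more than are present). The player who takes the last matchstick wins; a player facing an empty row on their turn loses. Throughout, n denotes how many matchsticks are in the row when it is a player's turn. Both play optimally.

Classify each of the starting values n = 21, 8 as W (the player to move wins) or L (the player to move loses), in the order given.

Use the standard recursion: the mover loses at a terminal position; elsewhere, the mover wins exactly when some move hands the opponent an L position.
n=0: no move → L
n=1: →0(L), so W
n=2: →0(L), so W
n=3: →2(W), 1(W) — all W, so L
n=4: →3(L), so W
n=5: →3(L), so W
n=6: →5(W), 4(W) — all W, so L
n=7: →6(L), so W
n=8: →6(L), so W
n=9: →8(W), 7(W), 1(W) — all W, so L
n=10: →9(L), so W
n=11: →9(L), so W
n=12: →11(W), 10(W), 4(W) — all W, so L
n=13: →12(L), so W
n=14: →12(L), so W
n=15: →14(W), 13(W), 7(W) — all W, so L
n=16: →15(L), so W
n=17: →15(L), so W
n=18: →17(W), 16(W), 10(W) — all W, so L
n=19: →18(L), so W
n=20: →18(L), so W
n=21: →20(W), 19(W), 13(W) — all W, so L

21: L, 8: W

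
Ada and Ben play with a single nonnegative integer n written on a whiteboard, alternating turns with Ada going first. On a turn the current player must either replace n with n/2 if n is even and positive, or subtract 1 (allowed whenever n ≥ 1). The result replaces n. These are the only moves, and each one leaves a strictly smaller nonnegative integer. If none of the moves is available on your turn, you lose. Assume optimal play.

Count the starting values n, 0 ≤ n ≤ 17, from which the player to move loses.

Label each position W (a win for the player to move) or L (a loss). A position with no legal move is L; any other position is W exactly when some move reaches an L, and L when every move reaches a W.
n=0: no move → L
n=1: →0(L), so W
n=2: →1(W) only, which is W, so L
n=3: →2(L), so W
n=4: →2(L), so W
n=5: →4(W) only, which is W, so L
n=6: →5(L), so W
n=7: →6(W) only, which is W, so L
n=8: →7(L), so W
n=9: →8(W) only, which is W, so L
n=10: →5(L), so W
n=11: →10(W) only, which is W, so L
n=12: →11(L), so W
n=13: →12(W) only, which is W, so L
n=14: →7(L), so W
n=15: →14(W) only, which is W, so L
n=16: →15(L), so W
n=17: →16(W) only, which is W, so L
L entries with 0 ≤ n ≤ 17: n = 0, 2, 5, 7, 9, 11, 13, 15, 17; that makes 9.

9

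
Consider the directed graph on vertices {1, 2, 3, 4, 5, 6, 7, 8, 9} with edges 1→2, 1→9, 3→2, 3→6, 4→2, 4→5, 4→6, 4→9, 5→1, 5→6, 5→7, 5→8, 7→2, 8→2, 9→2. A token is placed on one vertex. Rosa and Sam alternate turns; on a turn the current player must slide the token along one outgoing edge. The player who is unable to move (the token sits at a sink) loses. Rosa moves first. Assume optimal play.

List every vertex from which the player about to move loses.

2, 6

Work bottom-up. With no move the player to move loses. Otherwise the position is W if at least one move leads to an L position for the opponent, and L if every move leads to a W.
Every edge goes from a vertex to one that appears earlier in the order 6, 2, 9, 7, 1, 3, 8, 5, 4, so processing vertices in that order labels each vertex after all of its successors.
6: no outgoing edge → L
2: no outgoing edge → L
9: →2(L), so W
7: →2(L), so W
1: →2(L), so W
3: →2(L), so W
8: →2(L), so W
5: →6(L), so W
4: →2(L), so W
Reading off the rows marked L gives the requested list; there are 2 such vertices.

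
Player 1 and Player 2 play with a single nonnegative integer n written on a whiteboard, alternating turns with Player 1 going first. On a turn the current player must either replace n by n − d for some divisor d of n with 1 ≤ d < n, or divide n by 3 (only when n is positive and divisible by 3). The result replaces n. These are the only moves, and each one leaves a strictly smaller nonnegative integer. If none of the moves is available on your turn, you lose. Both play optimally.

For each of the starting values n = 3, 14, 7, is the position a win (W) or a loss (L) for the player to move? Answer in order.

3: W, 14: W, 7: L

Classify positions by backward induction: terminal positions (no move available) are L. From any other position, the mover wins iff some move reaches an L.
n=0: no move → L
n=1: no move → L
n=2: reaches L-position 1 → W
n=3: reaches L-position 1 → W
n=4: only reaches 2(W), 3(W), all W → L
n=5: reaches L-position 4 → W
n=6: reaches L-position 4 → W
n=7: only reaches 6(W), which is W → L
n=8: reaches L-position 4 → W
n=9: only reaches 3(W), 6(W), 8(W), all W → L
n=10: reaches L-position 9 → W
n=11: only reaches 10(W), which is W → L
n=12: reaches L-position 4 → W
n=13: only reaches 12(W), which is W → L
n=14: reaches L-position 7 → W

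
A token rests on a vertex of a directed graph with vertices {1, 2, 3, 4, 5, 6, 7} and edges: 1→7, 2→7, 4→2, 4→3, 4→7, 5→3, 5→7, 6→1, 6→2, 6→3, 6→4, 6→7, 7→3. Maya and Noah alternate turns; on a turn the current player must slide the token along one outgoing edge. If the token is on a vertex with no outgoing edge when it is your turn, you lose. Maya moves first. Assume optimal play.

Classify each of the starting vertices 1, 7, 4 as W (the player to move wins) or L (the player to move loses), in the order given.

1: L, 7: W, 4: W

Build the W/L table. Terminal = L. A non-terminal position is W if it has a move to some L; otherwise it is L.
Every edge goes from a vertex to one that appears earlier in the order 3, 7, 2, 5, 1, 4, 6, so processing vertices in that order labels each vertex after all of its successors.
3: no outgoing edge → L
7: reaches L-position 3 → W
2: only reaches 7(W), which is W → L
5: reaches L-position 3 → W
1: only reaches 7(W), which is W → L
4: reaches L-position 2 → W
6: reaches L-position 1 → W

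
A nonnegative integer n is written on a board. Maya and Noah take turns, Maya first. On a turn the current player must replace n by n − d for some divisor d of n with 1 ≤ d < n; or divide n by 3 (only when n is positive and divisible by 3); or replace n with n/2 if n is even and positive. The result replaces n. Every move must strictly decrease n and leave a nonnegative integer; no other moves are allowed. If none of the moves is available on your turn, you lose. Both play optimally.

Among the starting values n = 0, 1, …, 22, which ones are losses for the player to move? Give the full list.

Work bottom-up. With no move the player to move loses. Otherwise the position is W if at least one move leads to an L position for the opponent, and L if every move leads to a W.
n=0: no move → L
n=1: no move → L
n=2: can move to 1, which is L ⇒ W
n=3: can move to 1, which is L ⇒ W
n=4: moves to 2(W), 3(W); every one is W ⇒ L
n=5: can move to 4, which is L ⇒ W
n=6: can move to 4, which is L ⇒ W
n=7: the only move is to 6(W), a W ⇒ L
n=8: can move to 4, which is L ⇒ W
n=9: moves to 3(W), 6(W), 8(W); every one is W ⇒ L
n=10: can move to 9, which is L ⇒ W
n=11: the only move is to 10(W), a W ⇒ L
n=12: can move to 4, which is L ⇒ W
n=13: the only move is to 12(W), a W ⇒ L
n=14: can move to 7, which is L ⇒ W
n=15: moves to 5(W), 10(W), 12(W), 14(W); every one is W ⇒ L
n=16: can move to 15, which is L ⇒ W
n=17: the only move is to 16(W), a W ⇒ L
n=18: can move to 9, which is L ⇒ W
n=19: the only move is to 18(W), a W ⇒ L
n=20: can move to 15, which is L ⇒ W
n=21: can move to 7, which is L ⇒ W
n=22: can move to 11, which is L ⇒ W
The losing starting values of n are exactly the entries labelled L in this table (10 of them).

0, 1, 4, 7, 9, 11, 13, 15, 17, 19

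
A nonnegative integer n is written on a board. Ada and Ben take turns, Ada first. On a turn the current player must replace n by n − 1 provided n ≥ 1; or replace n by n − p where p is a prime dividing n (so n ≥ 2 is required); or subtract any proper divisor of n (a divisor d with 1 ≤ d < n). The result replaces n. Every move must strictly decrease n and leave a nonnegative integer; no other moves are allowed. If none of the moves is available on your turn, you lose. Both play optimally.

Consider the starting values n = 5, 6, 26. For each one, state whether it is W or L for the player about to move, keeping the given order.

5: W, 6: W, 26: L

Label each position W (a win for the player to move) or L (a loss). A position with no legal move is L; any other position is W exactly when some move reaches an L, and L when every move reaches a W.
n=0: no move → L
n=1: W (go to 0, an L position)
n=2: W (go to 0, an L position)
n=3: W (go to 0, an L position)
n=4: L (options 2(W), 3(W) are all W)
n=5: W (go to 0, an L position)
n=6: W (go to 4, an L position)
n=7: W (go to 0, an L position)
n=8: W (go to 4, an L position)
n=9: L (options 6(W), 8(W) are all W)
n=10: W (go to 9, an L position)
n=11: W (go to 0, an L position)
n=12: W (go to 9, an L position)
n=13: W (go to 0, an L position)
n=14: L (options 7(W), 12(W), 13(W) are all W)
n=15: W (go to 14, an L position)
n=16: W (go to 14, an L position)
n=17: W (go to 0, an L position)
n=18: W (go to 9, an L position)
n=19: W (go to 0, an L position)
n=20: L (options 10(W), 15(W), 16(W), 18(W), 19(W) are all W)
n=21: W (go to 14, an L position)
n=22: W (go to 20, an L position)
n=23: W (go to 0, an L position)
n=24: W (go to 20, an L position)
n=25: W (go to 20, an L position)
n=26: L (options 13(W), 24(W), 25(W) are all W)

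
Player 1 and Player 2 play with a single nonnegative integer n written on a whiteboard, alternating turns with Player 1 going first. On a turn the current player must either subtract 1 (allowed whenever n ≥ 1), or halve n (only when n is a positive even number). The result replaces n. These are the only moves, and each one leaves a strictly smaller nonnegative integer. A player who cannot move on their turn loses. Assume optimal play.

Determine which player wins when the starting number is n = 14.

Player 1 wins.

Positions with no move are L. A position that does have a move is losing for the player to move precisely when every available move leads to a winning position for the opponent. Fill in the labels:
n=0: no move → L
n=1: W (go to 0, an L position)
n=2: L (sole option 1(W) is W)
n=3: W (go to 2, an L position)
n=4: W (go to 2, an L position)
n=5: L (sole option 4(W) is W)
n=6: W (go to 5, an L position)
n=7: L (sole option 6(W) is W)
n=8: W (go to 7, an L position)
n=9: L (sole option 8(W) is W)
n=10: W (go to 5, an L position)
n=11: L (sole option 10(W) is W)
n=12: W (go to 11, an L position)
n=13: L (sole option 12(W) is W)
n=14: W (go to 7, an L position)
The starting position 14 is W: Player 1 should move to 7, handing over an L position.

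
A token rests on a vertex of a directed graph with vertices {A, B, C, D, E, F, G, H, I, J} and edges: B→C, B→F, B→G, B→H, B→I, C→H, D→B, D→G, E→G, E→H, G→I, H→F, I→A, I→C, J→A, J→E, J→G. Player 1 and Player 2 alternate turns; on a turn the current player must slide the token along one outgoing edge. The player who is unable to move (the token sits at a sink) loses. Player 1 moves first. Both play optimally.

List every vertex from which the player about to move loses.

Work bottom-up. With no move the player to move loses. Otherwise the position is W if at least one move leads to an L position for the opponent, and L if every move leads to a W.
Every edge goes from a vertex to one that appears earlier in the order F, A, H, C, I, G, B, E, J, D, so processing vertices in that order labels each vertex after all of its successors.
F: no outgoing edge → L
A: no outgoing edge → L
H: reaches L-position F → W
C: only reaches H(W), which is W → L
I: reaches L-position C → W
G: only reaches I(W), which is W → L
B: reaches L-position G → W
E: reaches L-position G → W
J: reaches L-position G → W
D: reaches L-position G → W
The losing starting vertices are exactly the entries labelled L in this table (4 of them).

A, C, F, G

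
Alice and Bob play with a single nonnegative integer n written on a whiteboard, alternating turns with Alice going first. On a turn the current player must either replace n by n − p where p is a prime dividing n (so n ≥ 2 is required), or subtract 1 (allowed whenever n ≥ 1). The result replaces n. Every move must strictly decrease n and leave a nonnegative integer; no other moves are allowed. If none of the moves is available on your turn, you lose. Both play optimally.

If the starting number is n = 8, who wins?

Bob wins.

Classify positions by backward induction: terminal positions (no move available) are L. From any other position, the mover wins iff some move reaches an L.
n=0: no move → L
n=1: reaches L-position 0 → W
n=2: reaches L-position 0 → W
n=3: reaches L-position 0 → W
n=4: only reaches 2(W), 3(W), all W → L
n=5: reaches L-position 0 → W
n=6: reaches L-position 4 → W
n=7: reaches L-position 0 → W
n=8: only reaches 6(W), 7(W), all W → L
Every move from 8 reaches a W position, so the mover loses.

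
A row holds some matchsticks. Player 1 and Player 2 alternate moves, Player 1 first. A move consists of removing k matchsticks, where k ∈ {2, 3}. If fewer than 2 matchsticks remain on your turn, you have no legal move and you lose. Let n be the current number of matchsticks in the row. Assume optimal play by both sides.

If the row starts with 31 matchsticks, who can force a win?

Build the W/L table. Terminal = L. A non-terminal position is W if it has a move to some L; otherwise it is L.
n=0: no move → L
n=1: no move → L
n=2: can move to 0, which is L ⇒ W
n=3: can move to 1, which is L ⇒ W
n=4: can move to 1, which is L ⇒ W
n=5: moves to 3(W), 2(W); every one is W ⇒ L
n=6: moves to 4(W), 3(W); every one is W ⇒ L
n=7: can move to 5, which is L ⇒ W
n=8: can move to 6, which is L ⇒ W
n=9: can move to 6, which is L ⇒ W
n=10: moves to 8(W), 7(W); every one is W ⇒ L
n=11: moves to 9(W), 8(W); every one is W ⇒ L
n=12: can move to 10, which is L ⇒ W
n=13: can move to 11, which is L ⇒ W
n=14: can move to 11, which is L ⇒ W
n=15: moves to 13(W), 12(W); every one is W ⇒ L
n=16: moves to 14(W), 13(W); every one is W ⇒ L
n=17: can move to 15, which is L ⇒ W
n=18: can move to 16, which is L ⇒ W
n=19: can move to 16, which is L ⇒ W
n=20: moves to 18(W), 17(W); every one is W ⇒ L
n=21: moves to 19(W), 18(W); every one is W ⇒ L
n=22: can move to 20, which is L ⇒ W
n=23: can move to 21, which is L ⇒ W
n=24: can move to 21, which is L ⇒ W
n=25: moves to 23(W), 22(W); every one is W ⇒ L
n=26: moves to 24(W), 23(W); every one is W ⇒ L
n=27: can move to 25, which is L ⇒ W
n=28: can move to 26, which is L ⇒ W
n=29: can move to 26, which is L ⇒ W
n=30: moves to 28(W), 27(W); every one is W ⇒ L
n=31: moves to 29(W), 28(W); every one is W ⇒ L
The starting position 31 is L: whatever Player 1 does, the opponent receives a W position.

Player 2 wins.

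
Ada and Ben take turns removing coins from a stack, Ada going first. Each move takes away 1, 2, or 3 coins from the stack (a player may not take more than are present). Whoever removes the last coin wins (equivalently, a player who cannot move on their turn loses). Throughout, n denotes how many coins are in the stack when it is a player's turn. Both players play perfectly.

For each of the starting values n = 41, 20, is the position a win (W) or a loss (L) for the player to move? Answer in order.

Build the W/L table. Terminal = L. A non-terminal position is W if it has a move to some L; otherwise it is L.
n=0: no move → L
n=1: →0(L), so W
n=2: →0(L), so W
n=3: →0(L), so W
n=4: →3(W), 2(W), 1(W) — all W, so L
n=5: →4(L), so W
n=6: →4(L), so W
n=7: →4(L), so W
n=8: →7(W), 6(W), 5(W) — all W, so L
n=9: →8(L), so W
n=10: →8(L), so W
n=11: →8(L), so W
n=12: →11(W), 10(W), 9(W) — all W, so L
n=13: →12(L), so W
n=14: →12(L), so W
n=15: →12(L), so W
n=16: →15(W), 14(W), 13(W) — all W, so L
n=17: →16(L), so W
n=18: →16(L), so W
n=19: →16(L), so W
n=20: →19(W), 18(W), 17(W) — all W, so L
n=21: →20(L), so W
n=22: →20(L), so W
n=23: →20(L), so W
n=24: →23(W), 22(W), 21(W) — all W, so L
n=25: →24(L), so W
n=26: →24(L), so W
n=27: →24(L), so W
n=28: →27(W), 26(W), 25(W) — all W, so L
n=29: →28(L), so W
n=30: →28(L), so W
n=31: →28(L), so W
n=32: →31(W), 30(W), 29(W) — all W, so L
n=33: →32(L), so W
n=34: →32(L), so W
n=35: →32(L), so W
n=36: →35(W), 34(W), 33(W) — all W, so L
n=37: →36(L), so W
n=38: →36(L), so W
n=39: →36(L), so W
n=40: →39(W), 38(W), 37(W) — all W, so L
n=41: →40(L), so W

41: W, 20: L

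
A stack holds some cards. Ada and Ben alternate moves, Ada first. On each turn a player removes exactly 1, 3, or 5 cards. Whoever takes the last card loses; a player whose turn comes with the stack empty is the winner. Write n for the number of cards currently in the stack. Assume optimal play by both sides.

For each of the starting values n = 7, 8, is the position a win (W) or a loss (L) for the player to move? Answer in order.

7: L, 8: W

Work bottom-up. With no move the player to move wins. Otherwise the position is W if at least one move leads to an L position for the opponent, and L if every move leads to a W.
n=0: no move; the opponent has just taken the last card and therefore loses → W
n=1: →0(W) only, which is W, so L
n=2: →1(L), so W
n=3: →2(W), 0(W) — all W, so L
n=4: →3(L), so W
n=5: →4(W), 2(W), 0(W) — all W, so L
n=6: →5(L), so W
n=7: →6(W), 4(W), 2(W) — all W, so L
n=8: →7(L), so W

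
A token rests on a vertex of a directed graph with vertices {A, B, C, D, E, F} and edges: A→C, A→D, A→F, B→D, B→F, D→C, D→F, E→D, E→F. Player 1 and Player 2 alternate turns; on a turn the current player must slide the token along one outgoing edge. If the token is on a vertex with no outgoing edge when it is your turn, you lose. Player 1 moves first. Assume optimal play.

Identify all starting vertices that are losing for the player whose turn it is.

Positions with no move are L. A position that does have a move is losing for the player to move precisely when every available move leads to a winning position for the opponent. Fill in the labels:
Every edge goes from a vertex to one that appears earlier in the order F, C, D, A, E, B, so processing vertices in that order labels each vertex after all of its successors.
F: no outgoing edge → L
C: no outgoing edge → L
D: →C(L), so W
A: →C(L), so W
E: →F(L), so W
B: →F(L), so W
The losing starting vertices are exactly the entries labelled L in this table (2 of them).

C, F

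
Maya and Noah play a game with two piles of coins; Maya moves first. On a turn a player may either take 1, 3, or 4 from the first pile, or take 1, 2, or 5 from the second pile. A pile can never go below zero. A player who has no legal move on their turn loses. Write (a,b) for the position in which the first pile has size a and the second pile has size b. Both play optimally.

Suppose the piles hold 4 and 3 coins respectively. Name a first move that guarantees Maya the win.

Move to (0,3).

Work bottom-up. With no move the player to move loses. Otherwise the position is W if at least one move leads to an L position for the opponent, and L if every move leads to a W.
No move ever increases a pile, so every position that can arise here has a ≤ 4 and b ≤ 3; it is enough to label the cells with 0 ≤ a ≤ 4 and 0 ≤ b ≤ 3.
Every move lowers a or b (never raises either), so fill the grid row by row in increasing a, and left to right within a row: each cell's successors are then already labelled.
      b=0  b=1  b=2  b=3
a=0:    L    W    W    L
a=1:    W    L    W    W
a=2:    L    W    W    L
a=3:    W    L    W    W
a=4:    W    W    L    W
Cells with no legal move (terminal, hence L): (0,0).
The remaining L cells, each justified by listing all of its moves:
(0,3): moves to (0,2)(W), (0,1)(W); every one is W ⇒ L
(1,1): moves to (0,1)(W), (1,0)(W); every one is W ⇒ L
(2,0): the only move is to (1,0)(W), a W ⇒ L
(2,3): moves to (1,3)(W), (2,2)(W), (2,1)(W); every one is W ⇒ L
(3,1): moves to (2,1)(W), (0,1)(W), (3,0)(W); every one is W ⇒ L
(4,2): moves to (3,2)(W), (1,2)(W), (0,2)(W), (4,1)(W), (4,0)(W); every one is W ⇒ L
Every other cell has at least one move into one of the L cells above, so it is W.
From (4,3), the L positions reachable in one move are: (0,3), (4,2). Any move reaching one of these is winning.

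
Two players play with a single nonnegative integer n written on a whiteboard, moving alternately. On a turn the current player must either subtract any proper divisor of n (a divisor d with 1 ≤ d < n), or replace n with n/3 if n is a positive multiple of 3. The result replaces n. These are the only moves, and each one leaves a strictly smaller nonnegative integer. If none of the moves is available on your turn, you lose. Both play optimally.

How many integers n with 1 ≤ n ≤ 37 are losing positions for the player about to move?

Work bottom-up. With no move the player to move loses. Otherwise the position is W if at least one move leads to an L position for the opponent, and L if every move leads to a W.
n=0: no move → L
n=1: no move → L
n=2: W (go to 1, an L position)
n=3: W (go to 1, an L position)
n=4: L (options 2(W), 3(W) are all W)
n=5: W (go to 4, an L position)
n=6: W (go to 4, an L position)
n=7: L (sole option 6(W) is W)
n=8: W (go to 4, an L position)
n=9: L (options 3(W), 6(W), 8(W) are all W)
n=10: W (go to 9, an L position)
n=11: L (sole option 10(W) is W)
n=12: W (go to 4, an L position)
n=13: L (sole option 12(W) is W)
n=14: W (go to 7, an L position)
n=15: L (options 5(W), 10(W), 12(W), 14(W) are all W)
n=16: W (go to 15, an L position)
n=17: L (sole option 16(W) is W)
n=18: W (go to 9, an L position)
n=19: L (sole option 18(W) is W)
n=20: W (go to 15, an L position)
n=21: W (go to 7, an L position)
n=22: W (go to 11, an L position)
n=23: L (sole option 22(W) is W)
n=24: W (go to 23, an L position)
n=25: L (options 20(W), 24(W) are all W)
n=26: W (go to 13, an L position)
n=27: W (go to 9, an L position)
n=28: L (options 14(W), 21(W), 24(W), 26(W), 27(W) are all W)
n=29: W (go to 28, an L position)
n=30: W (go to 15, an L position)
n=31: L (sole option 30(W) is W)
n=32: W (go to 28, an L position)
n=33: W (go to 11, an L position)
n=34: W (go to 17, an L position)
n=35: W (go to 28, an L position)
n=36: L (options 12(W), 18(W), 24(W), 27(W), 30(W), 32(W), 33(W), 34(W), 35(W) are all W)
n=37: W (go to 36, an L position)
L entries with 1 ≤ n ≤ 37 (n=0 is outside the asked range and is not counted): n = 1, 4, 7, 9, 11, 13, 15, 17, 19, 23, 25, 28, 31, 36; that makes 14.

14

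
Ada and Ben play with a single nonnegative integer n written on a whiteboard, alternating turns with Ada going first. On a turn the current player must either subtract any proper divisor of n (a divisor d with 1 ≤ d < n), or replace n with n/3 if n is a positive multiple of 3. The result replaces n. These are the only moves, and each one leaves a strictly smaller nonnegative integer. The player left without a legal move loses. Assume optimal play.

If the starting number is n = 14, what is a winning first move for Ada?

Use the standard recursion: the mover loses at a terminal position; elsewhere, the mover wins exactly when some move hands the opponent an L position.
n=0: no move → L
n=1: no move → L
n=2: W (go to 1, an L position)
n=3: W (go to 1, an L position)
n=4: L (options 2(W), 3(W) are all W)
n=5: W (go to 4, an L position)
n=6: W (go to 4, an L position)
n=7: L (sole option 6(W) is W)
n=8: W (go to 4, an L position)
n=9: L (options 3(W), 6(W), 8(W) are all W)
n=10: W (go to 9, an L position)
n=11: L (sole option 10(W) is W)
n=12: W (go to 4, an L position)
n=13: L (sole option 12(W) is W)
n=14: W (go to 7, an L position)
From 14, the L positions reachable in one move are: 7, 13. Any move reaching one of these is winning.

Move to 7.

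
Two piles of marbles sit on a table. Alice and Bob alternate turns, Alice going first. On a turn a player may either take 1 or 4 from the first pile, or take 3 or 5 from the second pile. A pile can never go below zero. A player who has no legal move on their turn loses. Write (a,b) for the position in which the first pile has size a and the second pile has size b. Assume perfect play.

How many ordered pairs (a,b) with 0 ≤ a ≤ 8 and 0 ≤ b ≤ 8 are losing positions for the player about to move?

Use the standard recursion: the mover loses at a terminal position; elsewhere, the mover wins exactly when some move hands the opponent an L position.
Every move lowers a or b (never raises either), so fill the grid row by row in increasing a, and left to right within a row: each cell's successors are then already labelled.
      b=0  b=1  b=2  b=3  b=4  b=5  b=6  b=7  b=8
a=0:    L    L    L    W    W    W    W    W    L
a=1:    W    W    W    L    L    L    W    W    W
a=2:    L    L    L    W    W    W    W    W    L
a=3:    W    W    W    L    L    L    W    W    W
a=4:    W    W    W    W    W    W    L    L    W
a=5:    L    L    L    W    W    W    W    W    L
a=6:    W    W    W    L    L    L    W    W    W
a=7:    L    L    L    W    W    W    W    W    L
a=8:    W    W    W    L    L    L    W    W    W
Cells with no legal move (terminal, hence L): (0,0), (0,1), (0,2).
The remaining L cells, each justified by listing all of its moves:
(0,8): only reaches (0,5)(W), (0,3)(W), all W → L
(1,3): only reaches (0,3)(W), (1,0)(W), all W → L
(1,4): only reaches (0,4)(W), (1,1)(W), all W → L
(1,5): only reaches (0,5)(W), (1,2)(W), (1,0)(W), all W → L
(2,0): only reaches (1,0)(W), which is W → L
(2,1): only reaches (1,1)(W), which is W → L
(2,2): only reaches (1,2)(W), which is W → L
(2,8): only reaches (1,8)(W), (2,5)(W), (2,3)(W), all W → L
(3,3): only reaches (2,3)(W), (3,0)(W), all W → L
(3,4): only reaches (2,4)(W), (3,1)(W), all W → L
(3,5): only reaches (2,5)(W), (3,2)(W), (3,0)(W), all W → L
(4,6): only reaches (3,6)(W), (0,6)(W), (4,3)(W), (4,1)(W), all W → L
(4,7): only reaches (3,7)(W), (0,7)(W), (4,4)(W), (4,2)(W), all W → L
(5,0): only reaches (4,0)(W), (1,0)(W), all W → L
(5,1): only reaches (4,1)(W), (1,1)(W), all W → L
(5,2): only reaches (4,2)(W), (1,2)(W), all W → L
(5,8): only reaches (4,8)(W), (1,8)(W), (5,5)(W), (5,3)(W), all W → L
(6,3): only reaches (5,3)(W), (2,3)(W), (6,0)(W), all W → L
(6,4): only reaches (5,4)(W), (2,4)(W), (6,1)(W), all W → L
(6,5): only reaches (5,5)(W), (2,5)(W), (6,2)(W), (6,0)(W), all W → L
(7,0): only reaches (6,0)(W), (3,0)(W), all W → L
(7,1): only reaches (6,1)(W), (3,1)(W), all W → L
(7,2): only reaches (6,2)(W), (3,2)(W), all W → L
(7,8): only reaches (6,8)(W), (3,8)(W), (7,5)(W), (7,3)(W), all W → L
(8,3): only reaches (7,3)(W), (4,3)(W), (8,0)(W), all W → L
(8,4): only reaches (7,4)(W), (4,4)(W), (8,1)(W), all W → L
(8,5): only reaches (7,5)(W), (4,5)(W), (8,2)(W), (8,0)(W), all W → L
Every other cell has at least one move into one of the L cells above, so it is W.
L cells per row: a=0: 4, a=1: 3, a=2: 4, a=3: 3, a=4: 2, a=5: 4, a=6: 3, a=7: 4, a=8: 3; total 30.

30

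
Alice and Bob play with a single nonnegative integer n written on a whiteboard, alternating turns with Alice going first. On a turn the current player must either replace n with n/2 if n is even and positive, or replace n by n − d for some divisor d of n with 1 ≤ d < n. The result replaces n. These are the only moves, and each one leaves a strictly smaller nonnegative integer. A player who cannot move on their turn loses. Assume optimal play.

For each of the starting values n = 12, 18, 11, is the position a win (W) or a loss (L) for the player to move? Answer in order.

12: W, 18: W, 11: L

Build the W/L table. Terminal = L. A non-terminal position is W if it has a move to some L; otherwise it is L.
n=0: no move → L
n=1: no move → L
n=2: W (go to 1, an L position)
n=3: L (sole option 2(W) is W)
n=4: W (go to 3, an L position)
n=5: L (sole option 4(W) is W)
n=6: W (go to 3, an L position)
n=7: L (sole option 6(W) is W)
n=8: W (go to 7, an L position)
n=9: L (options 6(W), 8(W) are all W)
n=10: W (go to 5, an L position)
n=11: L (sole option 10(W) is W)
n=12: W (go to 9, an L position)
n=13: L (sole option 12(W) is W)
n=14: W (go to 7, an L position)
n=15: L (options 10(W), 12(W), 14(W) are all W)
n=16: W (go to 15, an L position)
n=17: L (sole option 16(W) is W)
n=18: W (go to 9, an L position)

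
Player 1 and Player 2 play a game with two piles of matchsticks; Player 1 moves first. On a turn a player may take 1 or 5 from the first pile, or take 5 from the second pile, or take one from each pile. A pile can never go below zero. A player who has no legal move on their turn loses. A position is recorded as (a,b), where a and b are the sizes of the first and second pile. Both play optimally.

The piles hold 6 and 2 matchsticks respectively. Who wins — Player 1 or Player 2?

Player 2 wins.

Build the W/L table. Terminal = L. A non-terminal position is W if it has a move to some L; otherwise it is L.
No move ever increases a pile, so every position that can arise here has a ≤ 6 and b ≤ 2; it is enough to label the cells with 0 ≤ a ≤ 6 and 0 ≤ b ≤ 2.
Every move lowers a or b (never raises either), so fill the grid row by row in increasing a, and left to right within a row: each cell's successors are then already labelled.
      b=0  b=1  b=2
a=0:    L    L    L
a=1:    W    W    W
a=2:    L    L    L
a=3:    W    W    W
a=4:    L    L    L
a=5:    W    W    W
a=6:    L    L    L
Cells with no legal move (terminal, hence L): (0,0), (0,1), (0,2).
The remaining L cells, each justified by listing all of its moves:
(2,0): →(1,0)(W) only, which is W, so L
(2,1): →(1,1)(W), (1,0)(W) — all W, so L
(2,2): →(1,2)(W), (1,1)(W) — all W, so L
(4,0): →(3,0)(W) only, which is W, so L
(4,1): →(3,1)(W), (3,0)(W) — all W, so L
(4,2): →(3,2)(W), (3,1)(W) — all W, so L
(6,0): →(5,0)(W), (1,0)(W) — all W, so L
(6,1): →(5,1)(W), (1,1)(W), (5,0)(W) — all W, so L
(6,2): →(5,2)(W), (1,2)(W), (5,1)(W) — all W, so L
Every other cell has at least one move into one of the L cells above, so it is W.
Every move from (6,2) reaches a W position, so the mover loses.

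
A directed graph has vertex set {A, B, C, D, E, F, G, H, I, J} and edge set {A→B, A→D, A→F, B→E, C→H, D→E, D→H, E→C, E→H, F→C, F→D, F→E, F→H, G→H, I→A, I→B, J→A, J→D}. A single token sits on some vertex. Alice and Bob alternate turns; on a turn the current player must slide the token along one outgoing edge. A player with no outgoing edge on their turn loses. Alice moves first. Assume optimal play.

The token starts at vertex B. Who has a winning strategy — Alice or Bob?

Positions with no move are L. A position that does have a move is losing for the player to move precisely when every available move leads to a winning position for the opponent. Fill in the labels:
Every edge goes from a vertex to one that appears earlier in the order H, C, E, D, F, B, A, J, G, I, so processing vertices in that order labels each vertex after all of its successors.
H: no outgoing edge → L
C: reaches L-position H → W
E: reaches L-position H → W
D: reaches L-position H → W
F: reaches L-position H → W
B: only reaches E(W), which is W → L
A: reaches L-position B → W
J: only reaches A(W), D(W), all W → L
G: reaches L-position H → W
I: reaches L-position B → W
The starting position B is L: whatever Alice does, the opponent receives a W position.

Bob wins.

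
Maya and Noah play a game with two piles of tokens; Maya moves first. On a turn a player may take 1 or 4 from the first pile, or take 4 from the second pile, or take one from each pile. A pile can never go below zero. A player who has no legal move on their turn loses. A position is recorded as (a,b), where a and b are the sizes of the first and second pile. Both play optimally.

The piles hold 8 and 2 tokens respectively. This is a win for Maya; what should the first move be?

Move to (7,2).

Build the W/L table. Terminal = L. A non-terminal position is W if it has a move to some L; otherwise it is L.
No move ever increases a pile, so every position that can arise here has a ≤ 8 and b ≤ 2; it is enough to label the cells with 0 ≤ a ≤ 8 and 0 ≤ b ≤ 2.
Every move lowers a or b (never raises either), so fill the grid row by row in increasing a, and left to right within a row: each cell's successors are then already labelled.
      b=0  b=1  b=2
a=0:    L    L    L
a=1:    W    W    W
a=2:    L    L    L
a=3:    W    W    W
a=4:    W    W    W
a=5:    L    L    L
a=6:    W    W    W
a=7:    L    L    L
a=8:    W    W    W
Cells with no legal move (terminal, hence L): (0,0), (0,1), (0,2).
The remaining L cells, each justified by listing all of its moves:
(2,0): the only move is to (1,0)(W), a W ⇒ L
(2,1): moves to (1,1)(W), (1,0)(W); every one is W ⇒ L
(2,2): moves to (1,2)(W), (1,1)(W); every one is W ⇒ L
(5,0): moves to (4,0)(W), (1,0)(W); every one is W ⇒ L
(5,1): moves to (4,1)(W), (1,1)(W), (4,0)(W); every one is W ⇒ L
(5,2): moves to (4,2)(W), (1,2)(W), (4,1)(W); every one is W ⇒ L
(7,0): moves to (6,0)(W), (3,0)(W); every one is W ⇒ L
(7,1): moves to (6,1)(W), (3,1)(W), (6,0)(W); every one is W ⇒ L
(7,2): moves to (6,2)(W), (3,2)(W), (6,1)(W); every one is W ⇒ L
Every other cell has at least one move into one of the L cells above, so it is W.
From (8,2), the L positions reachable in one move are: (7,2), (7,1). Any move reaching one of these is winning.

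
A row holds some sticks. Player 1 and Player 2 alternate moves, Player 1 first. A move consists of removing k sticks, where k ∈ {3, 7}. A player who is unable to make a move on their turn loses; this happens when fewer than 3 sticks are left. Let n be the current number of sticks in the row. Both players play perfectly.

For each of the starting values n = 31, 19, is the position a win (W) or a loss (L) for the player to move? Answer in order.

Label each position W (a win for the player to move) or L (a loss). A position with no legal move is L; any other position is W exactly when some move reaches an L, and L when every move reaches a W.
n=0: no move → L
n=1: no move → L
n=2: no move → L
n=3: can move to 0, which is L ⇒ W
n=4: can move to 1, which is L ⇒ W
n=5: can move to 2, which is L ⇒ W
n=6: the only move is to 3(W), a W ⇒ L
n=7: can move to 0, which is L ⇒ W
n=8: can move to 1, which is L ⇒ W
n=9: can move to 6, which is L ⇒ W
n=10: moves to 7(W), 3(W); every one is W ⇒ L
n=11: moves to 8(W), 4(W); every one is W ⇒ L
n=12: moves to 9(W), 5(W); every one is W ⇒ L
n=13: can move to 10, which is L ⇒ W
n=14: can move to 11, which is L ⇒ W
n=15: can move to 12, which is L ⇒ W
n=16: moves to 13(W), 9(W); every one is W ⇒ L
n=17: can move to 10, which is L ⇒ W
n=18: can move to 11, which is L ⇒ W
n=19: can move to 16, which is L ⇒ W
n=20: moves to 17(W), 13(W); every one is W ⇒ L
n=21: moves to 18(W), 14(W); every one is W ⇒ L
n=22: moves to 19(W), 15(W); every one is W ⇒ L
n=23: can move to 20, which is L ⇒ W
n=24: can move to 21, which is L ⇒ W
n=25: can move to 22, which is L ⇒ W
n=26: moves to 23(W), 19(W); every one is W ⇒ L
n=27: can move to 20, which is L ⇒ W
n=28: can move to 21, which is L ⇒ W
n=29: can move to 26, which is L ⇒ W
n=30: moves to 27(W), 23(W); every one is W ⇒ L
n=31: moves to 28(W), 24(W); every one is W ⇒ L

31: L, 19: W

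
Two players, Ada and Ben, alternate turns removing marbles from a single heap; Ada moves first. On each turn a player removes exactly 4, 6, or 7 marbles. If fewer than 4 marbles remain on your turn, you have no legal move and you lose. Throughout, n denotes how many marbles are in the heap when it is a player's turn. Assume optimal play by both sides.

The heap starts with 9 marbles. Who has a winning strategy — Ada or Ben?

Ada wins.

Label each position W (a win for the player to move) or L (a loss). A position with no legal move is L; any other position is W exactly when some move reaches an L, and L when every move reaches a W.
n=0: no move → L
n=1: no move → L
n=2: no move → L
n=3: no move → L
n=4: can move to 0, which is L ⇒ W
n=5: can move to 1, which is L ⇒ W
n=6: can move to 2, which is L ⇒ W
n=7: can move to 3, which is L ⇒ W
n=8: can move to 2, which is L ⇒ W
n=9: can move to 3, which is L ⇒ W
The starting position 9 is W: Ada should remove 6, leaving 3, handing over an L position.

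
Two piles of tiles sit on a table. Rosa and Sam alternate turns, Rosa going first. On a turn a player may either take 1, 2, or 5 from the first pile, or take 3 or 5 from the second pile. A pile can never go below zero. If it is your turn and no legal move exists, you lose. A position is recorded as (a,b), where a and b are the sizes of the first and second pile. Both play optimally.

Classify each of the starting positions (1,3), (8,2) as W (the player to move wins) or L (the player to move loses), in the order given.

(1,3): L, (8,2): W

Positions with no move are L. A position that does have a move is losing for the player to move precisely when every available move leads to a winning position for the opponent. Fill in the labels:
No move ever increases a pile, so every position that can arise here has a ≤ 8 and b ≤ 3; it is enough to label the cells with 0 ≤ a ≤ 8 and 0 ≤ b ≤ 3.
Every move lowers a or b (never raises either), so fill the grid row by row in increasing a, and left to right within a row: each cell's successors are then already labelled.
      b=0  b=1  b=2  b=3
a=0:    L    L    L    W
a=1:    W    W    W    L
a=2:    W    W    W    W
a=3:    L    L    L    W
a=4:    W    W    W    L
a=5:    W    W    W    W
a=6:    L    L    L    W
a=7:    W    W    W    L
a=8:    W    W    W    W
Cells with no legal move (terminal, hence L): (0,0), (0,1), (0,2).
The remaining L cells, each justified by listing all of its moves:
(1,3): only reaches (0,3)(W), (1,0)(W), all W → L
(3,0): only reaches (2,0)(W), (1,0)(W), all W → L
(3,1): only reaches (2,1)(W), (1,1)(W), all W → L
(3,2): only reaches (2,2)(W), (1,2)(W), all W → L
(4,3): only reaches (3,3)(W), (2,3)(W), (4,0)(W), all W → L
(6,0): only reaches (5,0)(W), (4,0)(W), (1,0)(W), all W → L
(6,1): only reaches (5,1)(W), (4,1)(W), (1,1)(W), all W → L
(6,2): only reaches (5,2)(W), (4,2)(W), (1,2)(W), all W → L
(7,3): only reaches (6,3)(W), (5,3)(W), (2,3)(W), (7,0)(W), all W → L
Every other cell has at least one move into one of the L cells above, so it is W.
(1,3): one of the L cells justified above, so L
(8,2): the move to (6,2) reaches an L cell, so W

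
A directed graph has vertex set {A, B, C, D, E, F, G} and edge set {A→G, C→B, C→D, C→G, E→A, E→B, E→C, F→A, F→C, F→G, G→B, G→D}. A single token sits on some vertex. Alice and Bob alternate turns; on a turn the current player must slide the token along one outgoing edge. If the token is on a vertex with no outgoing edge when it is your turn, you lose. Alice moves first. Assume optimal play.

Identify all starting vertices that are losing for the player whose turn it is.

A, B, D

Work bottom-up. With no move the player to move loses. Otherwise the position is W if at least one move leads to an L position for the opponent, and L if every move leads to a W.
Every edge goes from a vertex to one that appears earlier in the order D, B, G, C, A, F, E, so processing vertices in that order labels each vertex after all of its successors.
D: no outgoing edge → L
B: no outgoing edge → L
G: W (go to B, an L position)
C: W (go to B, an L position)
A: L (sole option G(W) is W)
F: W (go to A, an L position)
E: W (go to A, an L position)
The losing starting vertices are exactly the entries labelled L in this table (3 of them).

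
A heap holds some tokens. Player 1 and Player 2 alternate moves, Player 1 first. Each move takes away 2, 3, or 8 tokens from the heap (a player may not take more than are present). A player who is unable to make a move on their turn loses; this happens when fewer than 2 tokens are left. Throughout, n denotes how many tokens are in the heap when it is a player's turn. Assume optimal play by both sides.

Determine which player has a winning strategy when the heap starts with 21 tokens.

Positions with no move are L. A position that does have a move is losing for the player to move precisely when every available move leads to a winning position for the opponent. Fill in the labels:
n=0: no move → L
n=1: no move → L
n=2: can move to 0, which is L ⇒ W
n=3: can move to 1, which is L ⇒ W
n=4: can move to 1, which is L ⇒ W
n=5: moves to 3(W), 2(W); every one is W ⇒ L
n=6: moves to 4(W), 3(W); every one is W ⇒ L
n=7: can move to 5, which is L ⇒ W
n=8: can move to 6, which is L ⇒ W
n=9: can move to 6, which is L ⇒ W
n=10: moves to 8(W), 7(W), 2(W); every one is W ⇒ L
n=11: moves to 9(W), 8(W), 3(W); every one is W ⇒ L
n=12: can move to 10, which is L ⇒ W
n=13: can move to 11, which is L ⇒ W
n=14: can move to 11, which is L ⇒ W
n=15: moves to 13(W), 12(W), 7(W); every one is W ⇒ L
n=16: moves to 14(W), 13(W), 8(W); every one is W ⇒ L
n=17: can move to 15, which is L ⇒ W
n=18: can move to 16, which is L ⇒ W
n=19: can move to 16, which is L ⇒ W
n=20: moves to 18(W), 17(W), 12(W); every one is W ⇒ L
n=21: moves to 19(W), 18(W), 13(W); every one is W ⇒ L
The starting position 21 is L: whatever Player 1 does, the opponent receives a W position.

Player 2 wins.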